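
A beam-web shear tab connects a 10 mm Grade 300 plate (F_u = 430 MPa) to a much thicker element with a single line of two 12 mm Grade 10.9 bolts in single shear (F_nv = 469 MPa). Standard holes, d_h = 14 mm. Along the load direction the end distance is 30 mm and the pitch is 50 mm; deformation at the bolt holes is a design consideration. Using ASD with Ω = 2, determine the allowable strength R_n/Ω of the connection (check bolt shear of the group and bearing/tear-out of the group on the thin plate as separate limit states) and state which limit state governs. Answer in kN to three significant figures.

53 kN (bolt shear governs)

Bolt shear: A_b = π·12²/4 = 113.1 mm²; R_n = 469 × 113.1 × 2 × 1 / 1000 = 106.1 kN → 106.1 / 2 = 53 kN.
Bearing (1.2 l_c t F_u ≤ 2.4 d t F_u): upper limit = 2.4·12·10·430 / 1000 = 123.8 kN.
  Edge l_c = 30 − 14/2 = 23 → r_n = 118.7 kN; interior l_c = 50 − 14 = 36 → r_n = 123.8 kN.
  R_n,bearing = 1·118.7 + 1·123.8 = 242.5 kN → 242.5 / 2 = 121 kN.
Bolt shear governs: 53 kN.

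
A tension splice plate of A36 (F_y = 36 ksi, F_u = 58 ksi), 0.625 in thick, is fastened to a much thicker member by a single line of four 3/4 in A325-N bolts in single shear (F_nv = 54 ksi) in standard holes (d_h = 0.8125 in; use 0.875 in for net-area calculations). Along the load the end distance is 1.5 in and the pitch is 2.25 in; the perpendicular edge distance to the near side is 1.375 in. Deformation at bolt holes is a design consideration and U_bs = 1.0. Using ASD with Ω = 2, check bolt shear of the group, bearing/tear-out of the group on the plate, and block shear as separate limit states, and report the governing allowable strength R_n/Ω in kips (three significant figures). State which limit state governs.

Bolt shear: A_b = π·0.75²/4 = 0.4418 in²; R_n = 54 × 0.4418 × 4 × 1 = 95.43 kips → 95.43 / 2 = 47.7 kips.
Bearing: edge l_c = 1.094, r_n = 47.58 kips; interior l_c = 1.438, r_n = 62.53 kips; R_n = 47.58 + 3·62.53 = 235.2 kips → 118 kips.
Block shear: A_gv = 5.156, A_nv = 3.242, A_nt = 0.5859 in²; R_n = min(0.6F_uA_nv, 0.6F_yA_gv) + U_bs·F_u·A_nt = 145.4 kips → 72.7 kips.
Bolt shear governs: 47.7 kips.

47.7 kips (bolt shear governs)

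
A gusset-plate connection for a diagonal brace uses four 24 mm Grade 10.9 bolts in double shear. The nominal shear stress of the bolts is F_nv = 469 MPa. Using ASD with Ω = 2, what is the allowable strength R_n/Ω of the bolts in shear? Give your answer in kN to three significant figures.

849 kN

A_b = π × 24² / 4 = 452.4 mm².
R_n = F_nv · A_b · n · n_s = 469 × 452.4 × 4 × 2 / 1000 = 1697 kN.
Allowable strength R_n/Ω = 1697 / 2 = 849 kN.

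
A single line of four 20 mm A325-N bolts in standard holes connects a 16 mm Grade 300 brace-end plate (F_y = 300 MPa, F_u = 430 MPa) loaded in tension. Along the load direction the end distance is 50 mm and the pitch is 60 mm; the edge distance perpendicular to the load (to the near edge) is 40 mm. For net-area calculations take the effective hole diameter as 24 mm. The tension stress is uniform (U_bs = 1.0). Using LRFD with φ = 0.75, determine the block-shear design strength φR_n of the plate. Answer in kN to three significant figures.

596 kN

Shear plane L_v = 50 + 3·60 = 230 mm; A_gv = 230 × 16 = 3680 mm².
A_nv = (230 − 3.5·24) × 16 = 2336 mm².
A_nt = (40 − 0.5·24) × 16 = 448 mm².
0.6 F_u A_nv = 602.7 kN; 0.6 F_y A_gv = 662.4 kN → shear rupture governs the shear term.
R_n = 602.7 + 1.0 × 430 × 448 / 1000 = 795.3 kN.
Design strength φR_n = 0.75 × 795.3 = 596 kN.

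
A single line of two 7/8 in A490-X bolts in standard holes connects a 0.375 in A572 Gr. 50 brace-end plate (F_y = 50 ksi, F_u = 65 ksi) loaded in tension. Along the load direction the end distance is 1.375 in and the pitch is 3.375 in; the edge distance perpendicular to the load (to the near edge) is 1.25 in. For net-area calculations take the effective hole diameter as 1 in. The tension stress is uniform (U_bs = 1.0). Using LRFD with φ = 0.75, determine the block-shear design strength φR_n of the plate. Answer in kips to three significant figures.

49.4 kips

Shear plane L_v = 1.375 + 1·3.375 = 4.75 in; A_gv = 4.75 × 0.375 = 1.781 in².
A_nv = (4.75 − 1.5·1) × 0.375 = 1.219 in².
A_nt = (1.25 − 0.5·1) × 0.375 = 0.2812 in².
0.6 F_u A_nv = 47.53 kips; 0.6 F_y A_gv = 53.44 kips → shear rupture governs the shear term.
R_n = 47.53 + 1.0 × 65 × 0.2812 = 65.81 kips.
Design strength φR_n = 0.75 × 65.81 = 49.4 kips.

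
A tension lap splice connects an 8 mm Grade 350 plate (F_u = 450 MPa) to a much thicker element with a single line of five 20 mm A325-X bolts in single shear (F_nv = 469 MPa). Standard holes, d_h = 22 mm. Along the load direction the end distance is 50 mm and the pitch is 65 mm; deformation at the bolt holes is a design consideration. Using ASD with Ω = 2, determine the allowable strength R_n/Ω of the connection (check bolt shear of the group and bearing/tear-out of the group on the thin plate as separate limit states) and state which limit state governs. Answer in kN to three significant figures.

Bolt shear: A_b = π·20²/4 = 314.2 mm²; R_n = 469 × 314.2 × 5 × 1 / 1000 = 736.7 kN → 736.7 / 2 = 368 kN.
Bearing (1.2 l_c t F_u ≤ 2.4 d t F_u): upper limit = 2.4·20·8·450 / 1000 = 172.8 kN.
  Edge l_c = 50 − 22/2 = 39 → r_n = 168.5 kN; interior l_c = 65 − 22 = 43 → r_n = 172.8 kN.
  R_n,bearing = 1·168.5 + 4·172.8 = 859.7 kN → 859.7 / 2 = 430 kN.
Bolt shear governs: 368 kN.

368 kN (bolt shear governs)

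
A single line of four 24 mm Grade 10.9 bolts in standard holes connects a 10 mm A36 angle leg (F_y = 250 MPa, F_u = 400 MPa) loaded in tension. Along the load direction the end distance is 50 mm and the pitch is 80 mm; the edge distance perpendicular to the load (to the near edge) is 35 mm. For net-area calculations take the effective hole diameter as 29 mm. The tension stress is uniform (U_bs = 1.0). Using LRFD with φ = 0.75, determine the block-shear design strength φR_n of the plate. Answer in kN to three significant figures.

Shear plane L_v = 50 + 3·80 = 290 mm; A_gv = 290 × 10 = 2900 mm².
A_nv = (290 − 3.5·29) × 10 = 1885 mm².
A_nt = (35 − 0.5·29) × 10 = 205 mm².
0.6 F_u A_nv = 452.4 kN; 0.6 F_y A_gv = 435 kN → shear yielding governs the shear term.
R_n = 435 + 1.0 × 400 × 205 / 1000 = 517 kN.
Design strength φR_n = 0.75 × 517 = 388 kN.

388 kN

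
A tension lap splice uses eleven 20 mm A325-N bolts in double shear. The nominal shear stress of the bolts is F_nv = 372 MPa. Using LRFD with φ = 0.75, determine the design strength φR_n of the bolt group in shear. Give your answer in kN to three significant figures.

A_b = π × 20² / 4 = 314.2 mm².
R_n = F_nv · A_b · n · n_s = 372 × 314.2 × 11 × 2 / 1000 = 2571 kN.
Design strength φR_n = 0.75 × 2571 = 1930 kN.

1930 kN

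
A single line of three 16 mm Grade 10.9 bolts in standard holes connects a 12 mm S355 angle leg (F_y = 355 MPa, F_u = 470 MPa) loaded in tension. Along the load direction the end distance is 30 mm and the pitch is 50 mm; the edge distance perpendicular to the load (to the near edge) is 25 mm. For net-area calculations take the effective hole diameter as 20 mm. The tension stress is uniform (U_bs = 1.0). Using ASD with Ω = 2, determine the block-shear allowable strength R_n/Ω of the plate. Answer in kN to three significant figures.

Shear plane L_v = 30 + 2·50 = 130 mm; A_gv = 130 × 12 = 1560 mm².
A_nv = (130 − 2.5·20) × 12 = 960 mm².
A_nt = (25 − 0.5·20) × 12 = 180 mm².
0.6 F_u A_nv = 270.7 kN; 0.6 F_y A_gv = 332.3 kN → shear rupture governs the shear term.
R_n = 270.7 + 1.0 × 470 × 180 / 1000 = 355.3 kN.
Allowable strength R_n/Ω = 355.3 / 2 = 178 kN.

178 kN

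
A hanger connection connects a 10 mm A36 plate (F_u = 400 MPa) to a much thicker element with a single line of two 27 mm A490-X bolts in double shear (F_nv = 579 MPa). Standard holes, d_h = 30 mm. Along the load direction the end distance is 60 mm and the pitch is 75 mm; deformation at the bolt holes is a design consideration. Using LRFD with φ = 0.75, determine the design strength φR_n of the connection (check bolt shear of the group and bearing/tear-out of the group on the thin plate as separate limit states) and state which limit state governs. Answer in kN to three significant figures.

Bolt shear: A_b = π·27²/4 = 572.6 mm²; R_n = 579 × 572.6 × 2 × 2 / 1000 = 1326 kN → 0.75 × 1326 = 995 kN.
Bearing (1.2 l_c t F_u ≤ 2.4 d t F_u): upper limit = 2.4·27·10·400 / 1000 = 259.2 kN.
  Edge l_c = 60 − 30/2 = 45 → r_n = 216 kN; interior l_c = 75 − 30 = 45 → r_n = 216 kN.
  R_n,bearing = 1·216 + 1·216 = 432 kN → 0.75 × 432 = 324 kN.
Bearing governs: 324 kN.

324 kN (bearing governs)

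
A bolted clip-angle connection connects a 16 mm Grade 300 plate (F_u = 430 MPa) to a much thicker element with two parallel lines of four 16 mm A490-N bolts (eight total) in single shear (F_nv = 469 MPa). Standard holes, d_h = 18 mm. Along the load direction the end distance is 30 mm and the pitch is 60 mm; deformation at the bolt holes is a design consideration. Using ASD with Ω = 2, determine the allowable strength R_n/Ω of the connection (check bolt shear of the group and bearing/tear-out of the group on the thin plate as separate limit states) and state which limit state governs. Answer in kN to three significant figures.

Bolt shear: A_b = π·16²/4 = 201.1 mm²; R_n = 469 × 201.1 × 8 × 1 / 1000 = 754.4 kN → 754.4 / 2 = 377 kN.
Bearing (1.2 l_c t F_u ≤ 2.4 d t F_u): upper limit = 2.4·16·16·430 / 1000 = 264.2 kN.
  Edge l_c = 30 − 18/2 = 21 → r_n = 173.4 kN; interior l_c = 60 − 18 = 42 → r_n = 264.2 kN.
  R_n,bearing = 2·173.4 + 6·264.2 = 1932 kN → 1932 / 2 = 966 kN.
Bolt shear governs: 377 kN.

377 kN (bolt shear governs)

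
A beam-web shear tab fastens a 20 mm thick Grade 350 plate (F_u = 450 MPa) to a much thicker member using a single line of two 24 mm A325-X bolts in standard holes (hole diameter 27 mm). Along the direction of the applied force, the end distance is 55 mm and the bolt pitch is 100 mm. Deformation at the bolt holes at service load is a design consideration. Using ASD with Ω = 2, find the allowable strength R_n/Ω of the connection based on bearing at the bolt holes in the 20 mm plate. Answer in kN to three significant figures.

Per bolt r_n = 1.2 l_c t F_u ≤ 2.4 d t F_u; upper limit = 2.4 × 24 × 20 × 450 / 1000 = 518.4 kN.
Edge bolt: l_c = 55 − 27/2 = 41.5 mm → 1.2 × 41.5 × 20 × 450 / 1000 = 448.2 → r_n = 448.2 kN.
Interior bolts: l_c = 100 − 27 = 73 mm → 1.2 × 73 × 20 × 450 / 1000 = 788.4 → r_n = 518.4 kN.
R_n = 1 × 448.2 + 1 × 518.4 = 966.6 kN.
Allowable strength R_n/Ω = 966.6 / 2 = 483 kN.

483 kN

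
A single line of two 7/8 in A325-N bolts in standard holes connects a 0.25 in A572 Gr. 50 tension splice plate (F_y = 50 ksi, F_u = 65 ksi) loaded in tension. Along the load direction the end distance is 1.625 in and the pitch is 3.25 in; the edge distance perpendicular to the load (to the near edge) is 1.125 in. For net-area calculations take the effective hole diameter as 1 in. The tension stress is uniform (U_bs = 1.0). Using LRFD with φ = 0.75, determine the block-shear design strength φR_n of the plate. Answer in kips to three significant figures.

32.3 kips

Shear plane L_v = 1.625 + 1·3.25 = 4.875 in; A_gv = 4.875 × 0.25 = 1.219 in².
A_nv = (4.875 − 1.5·1) × 0.25 = 0.8438 in².
A_nt = (1.125 − 0.5·1) × 0.25 = 0.1562 in².
0.6 F_u A_nv = 32.91 kips; 0.6 F_y A_gv = 36.56 kips → shear rupture governs the shear term.
R_n = 32.91 + 1.0 × 65 × 0.1562 = 43.06 kips.
Design strength φR_n = 0.75 × 43.06 = 32.3 kips.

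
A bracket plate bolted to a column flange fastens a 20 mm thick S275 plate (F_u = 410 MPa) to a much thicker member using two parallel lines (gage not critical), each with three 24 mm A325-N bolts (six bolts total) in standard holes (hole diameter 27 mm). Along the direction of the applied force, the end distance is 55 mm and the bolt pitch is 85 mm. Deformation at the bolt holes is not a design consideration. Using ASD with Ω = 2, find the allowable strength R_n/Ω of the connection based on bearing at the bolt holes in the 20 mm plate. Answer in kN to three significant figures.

1690 kN

Per bolt r_n = 1.5 l_c t F_u ≤ 3.0 d t F_u; upper limit = 3.0 × 24 × 20 × 410 / 1000 = 590.4 kN.
Edge bolt: l_c = 55 − 27/2 = 41.5 mm → 1.5 × 41.5 × 20 × 410 / 1000 = 510.4 → r_n = 510.4 kN.
Interior bolts: l_c = 85 − 27 = 58 mm → 1.5 × 58 × 20 × 410 / 1000 = 713.4 → r_n = 590.4 kN.
R_n = 2 × 510.4 + 4 × 590.4 = 3382 kN.
Allowable strength R_n/Ω = 3382 / 2 = 1690 kN.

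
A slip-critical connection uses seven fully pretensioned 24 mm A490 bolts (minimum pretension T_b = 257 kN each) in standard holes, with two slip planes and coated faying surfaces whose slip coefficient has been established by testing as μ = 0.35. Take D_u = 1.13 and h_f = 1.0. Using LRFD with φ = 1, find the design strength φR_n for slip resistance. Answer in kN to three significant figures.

R_n = μ · D_u · h_f · T_b · n_s · n_b = 0.35 × 1.13 × 1.0 × 257 × 2 × 7 = 1423 kN.
Design strength φR_n = 1 × 1423 = 1420 kN.

1420 kN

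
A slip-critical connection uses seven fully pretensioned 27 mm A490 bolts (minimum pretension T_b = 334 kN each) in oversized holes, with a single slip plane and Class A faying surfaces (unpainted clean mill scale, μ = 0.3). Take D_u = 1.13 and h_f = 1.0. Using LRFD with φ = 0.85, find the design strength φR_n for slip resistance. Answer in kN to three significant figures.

R_n = μ · D_u · h_f · T_b · n_s · n_b = 0.3 × 1.13 × 1.0 × 334 × 1 × 7 = 792.6 kN.
Design strength φR_n = 0.85 × 792.6 = 674 kN.

674 kN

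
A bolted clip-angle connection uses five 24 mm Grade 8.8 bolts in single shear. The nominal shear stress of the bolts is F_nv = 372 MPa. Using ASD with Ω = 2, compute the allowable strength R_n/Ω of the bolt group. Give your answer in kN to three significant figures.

A_b = π × 24² / 4 = 452.4 mm².
R_n = F_nv · A_b · n · n_s = 372 × 452.4 × 5 × 1 / 1000 = 841.4 kN.
Allowable strength R_n/Ω = 841.4 / 2 = 421 kN.

421 kN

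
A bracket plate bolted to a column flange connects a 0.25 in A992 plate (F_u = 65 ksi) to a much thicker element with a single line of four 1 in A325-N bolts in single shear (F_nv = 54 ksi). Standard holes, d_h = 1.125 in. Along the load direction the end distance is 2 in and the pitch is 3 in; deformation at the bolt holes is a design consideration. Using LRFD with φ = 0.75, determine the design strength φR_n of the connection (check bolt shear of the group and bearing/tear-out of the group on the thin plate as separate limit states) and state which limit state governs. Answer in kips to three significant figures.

Bolt shear: A_b = π·1²/4 = 0.7854 in²; R_n = 54 × 0.7854 × 4 × 1 = 169.6 kips → 0.75 × 169.6 = 127 kips.
Bearing (1.2 l_c t F_u ≤ 2.4 d t F_u): upper limit = 2.4·1·0.25·65 = 39 kips.
  Edge l_c = 2 − 1.125/2 = 1.438 → r_n = 28.03 kips; interior l_c = 3 − 1.125 = 1.875 → r_n = 36.56 kips.
  R_n,bearing = 1·28.03 + 3·36.56 = 137.7 kips → 0.75 × 137.7 = 103 kips.
Bearing governs: 103 kips.

103 kips (bearing governs)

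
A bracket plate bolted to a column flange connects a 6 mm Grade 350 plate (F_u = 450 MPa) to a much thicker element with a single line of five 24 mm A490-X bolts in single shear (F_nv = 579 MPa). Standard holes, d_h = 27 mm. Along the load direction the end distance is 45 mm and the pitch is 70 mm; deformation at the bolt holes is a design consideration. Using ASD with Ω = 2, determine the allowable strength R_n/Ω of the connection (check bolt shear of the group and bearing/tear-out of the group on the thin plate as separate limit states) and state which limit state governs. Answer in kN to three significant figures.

Bolt shear: A_b = π·24²/4 = 452.4 mm²; R_n = 579 × 452.4 × 5 × 1 / 1000 = 1310 kN → 1310 / 2 = 655 kN.
Bearing (1.2 l_c t F_u ≤ 2.4 d t F_u): upper limit = 2.4·24·6·450 / 1000 = 155.5 kN.
  Edge l_c = 45 − 27/2 = 31.5 → r_n = 102.1 kN; interior l_c = 70 − 27 = 43 → r_n = 139.3 kN.
  R_n,bearing = 1·102.1 + 4·139.3 = 659.3 kN → 659.3 / 2 = 330 kN.
Bearing governs: 330 kN.

330 kN (bearing governs)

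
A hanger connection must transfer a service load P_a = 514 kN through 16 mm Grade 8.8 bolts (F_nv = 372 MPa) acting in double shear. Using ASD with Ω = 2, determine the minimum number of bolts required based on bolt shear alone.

A_b = π·16²/4 = 201.1 mm².
Per-bolt allowable strength R_n/Ω = 372 × 201.1 × 2 / 1000 / 2 = 74.8 kN.
n ≥ 514 / 74.8 = 6.872 → use 7 bolts.

7 bolts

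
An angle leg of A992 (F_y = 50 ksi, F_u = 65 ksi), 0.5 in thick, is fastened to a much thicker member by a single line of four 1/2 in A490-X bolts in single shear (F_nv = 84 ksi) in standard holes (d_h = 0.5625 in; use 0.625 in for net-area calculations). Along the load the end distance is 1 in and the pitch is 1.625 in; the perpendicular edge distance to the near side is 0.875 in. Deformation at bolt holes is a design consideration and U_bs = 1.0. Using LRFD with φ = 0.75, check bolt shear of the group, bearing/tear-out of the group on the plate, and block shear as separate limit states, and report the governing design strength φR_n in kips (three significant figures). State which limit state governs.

Bolt shear: A_b = π·0.5²/4 = 0.1963 in²; R_n = 84 × 0.1963 × 4 × 1 = 65.97 kips → 0.75 × 65.97 = 49.5 kips.
Bearing: edge l_c = 0.7188, r_n = 28.03 kips; interior l_c = 1.062, r_n = 39 kips; R_n = 28.03 + 3·39 = 145 kips → 109 kips.
Block shear: A_gv = 2.938, A_nv = 1.844, A_nt = 0.2812 in²; R_n = min(0.6F_uA_nv, 0.6F_yA_gv) + U_bs·F_u·A_nt = 90.19 kips → 67.6 kips.
Bolt shear governs: 49.5 kips.

49.5 kips (bolt shear governs)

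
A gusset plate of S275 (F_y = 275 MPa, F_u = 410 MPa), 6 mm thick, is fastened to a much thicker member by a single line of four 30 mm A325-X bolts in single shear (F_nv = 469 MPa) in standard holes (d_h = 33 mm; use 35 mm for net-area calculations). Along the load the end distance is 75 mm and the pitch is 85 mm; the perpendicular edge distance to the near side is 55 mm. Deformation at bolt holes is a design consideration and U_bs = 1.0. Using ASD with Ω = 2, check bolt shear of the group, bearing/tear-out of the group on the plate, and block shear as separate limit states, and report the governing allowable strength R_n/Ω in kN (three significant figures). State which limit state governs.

199 kN (block shear governs)

Bolt shear: A_b = π·30²/4 = 706.9 mm²; R_n = 469 × 706.9 × 4 × 1 / 1000 = 1326 kN → 1326 / 2 = 663 kN.
Bearing: edge l_c = 58.5, r_n = 172.7 kN; interior l_c = 52, r_n = 153.5 kN; R_n = 172.7 + 3·153.5 = 633.2 kN → 317 kN.
Block shear: A_gv = 1980, A_nv = 1245, A_nt = 225 mm²; R_n = min(0.6F_uA_nv, 0.6F_yA_gv) + U_bs·F_u·A_nt = 398.5 kN → 199 kN.
Block shear governs: 199 kN.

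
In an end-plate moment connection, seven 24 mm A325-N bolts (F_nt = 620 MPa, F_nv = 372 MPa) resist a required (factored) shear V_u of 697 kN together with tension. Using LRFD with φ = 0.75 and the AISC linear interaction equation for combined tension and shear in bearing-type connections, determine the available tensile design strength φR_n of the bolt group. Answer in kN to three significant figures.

A_b = π·24²/4 = 452.4 mm²; f_rv = 697 × 1000 / (7 × 452.4) = 220.1 MPa.
F'_nt = 1.3 F_nt − (F_nt / φF_nv) f_rv = 1.3·620 − (620/(0.75·372))·220.1 = 316.9 MPa, capped at F_nt → F'_nt = 316.9 MPa.
R_n = F'_nt · A_b · n = 316.9 × 452.4 × 7 / 1000 = 1003 kN.
Design strength φR_n = 0.75 × 1003 = 753 kN.

753 kN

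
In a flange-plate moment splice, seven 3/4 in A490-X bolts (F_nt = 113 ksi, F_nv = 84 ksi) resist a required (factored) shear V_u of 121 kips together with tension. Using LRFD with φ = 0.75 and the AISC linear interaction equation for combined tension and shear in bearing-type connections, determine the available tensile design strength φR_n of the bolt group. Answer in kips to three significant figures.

178 kips

A_b = π·0.75²/4 = 0.4418 in²; f_rv = 121 / (7 × 0.4418) = 39.13 ksi.
F'_nt = 1.3 F_nt − (F_nt / φF_nv) f_rv = 1.3·113 − (113/(0.75·84))·39.13 = 76.72 ksi, capped at F_nt → F'_nt = 76.72 ksi.
R_n = F'_nt · A_b · n = 76.72 × 0.4418 × 7 = 237.3 kips.
Design strength φR_n = 0.75 × 237.3 = 178 kips.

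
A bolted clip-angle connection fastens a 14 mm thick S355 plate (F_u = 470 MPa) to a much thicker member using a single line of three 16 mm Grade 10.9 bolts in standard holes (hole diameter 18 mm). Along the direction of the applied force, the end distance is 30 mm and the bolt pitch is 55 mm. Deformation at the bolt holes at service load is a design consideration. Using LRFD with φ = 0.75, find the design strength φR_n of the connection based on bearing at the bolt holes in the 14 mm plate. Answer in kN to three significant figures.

503 kN

Per bolt r_n = 1.2 l_c t F_u ≤ 2.4 d t F_u; upper limit = 2.4 × 16 × 14 × 470 / 1000 = 252.7 kN.
Edge bolt: l_c = 30 − 18/2 = 21 mm → 1.2 × 21 × 14 × 470 / 1000 = 165.8 → r_n = 165.8 kN.
Interior bolts: l_c = 55 − 18 = 37 mm → 1.2 × 37 × 14 × 470 / 1000 = 292.2 → r_n = 252.7 kN.
R_n = 1 × 165.8 + 2 × 252.7 = 671.2 kN.
Design strength φR_n = 0.75 × 671.2 = 503 kN.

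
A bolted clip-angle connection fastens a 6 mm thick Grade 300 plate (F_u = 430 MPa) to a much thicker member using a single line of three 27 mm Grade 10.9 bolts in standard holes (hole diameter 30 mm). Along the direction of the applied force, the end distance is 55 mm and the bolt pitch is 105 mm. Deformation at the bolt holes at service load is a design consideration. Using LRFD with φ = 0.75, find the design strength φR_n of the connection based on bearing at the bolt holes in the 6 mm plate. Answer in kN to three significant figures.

Per bolt r_n = 1.2 l_c t F_u ≤ 2.4 d t F_u; upper limit = 2.4 × 27 × 6 × 430 / 1000 = 167.2 kN.
Edge bolt: l_c = 55 − 30/2 = 40 mm → 1.2 × 40 × 6 × 430 / 1000 = 123.8 → r_n = 123.8 kN.
Interior bolts: l_c = 105 − 30 = 75 mm → 1.2 × 75 × 6 × 430 / 1000 = 232.2 → r_n = 167.2 kN.
R_n = 1 × 123.8 + 2 × 167.2 = 458.2 kN.
Design strength φR_n = 0.75 × 458.2 = 344 kN.

344 kN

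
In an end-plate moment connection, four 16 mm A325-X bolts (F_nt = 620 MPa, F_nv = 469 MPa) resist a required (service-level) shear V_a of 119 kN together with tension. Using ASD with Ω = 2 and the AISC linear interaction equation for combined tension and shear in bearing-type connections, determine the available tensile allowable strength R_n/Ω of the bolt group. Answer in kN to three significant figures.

167 kN

A_b = π·16²/4 = 201.1 mm²; f_rv = 119 × 1000 / (4 × 201.1) = 148 MPa.
F'_nt = 1.3 F_nt − (Ω F_nt / F_nv) f_rv = 1.3·620 − (2·620/469)·148 = 414.8 MPa, capped at F_nt → F'_nt = 414.8 MPa.
R_n = F'_nt · A_b · n = 414.8 × 201.1 × 4 / 1000 = 333.6 kN.
Allowable strength R_n/Ω = 333.6 / 2 = 167 kN.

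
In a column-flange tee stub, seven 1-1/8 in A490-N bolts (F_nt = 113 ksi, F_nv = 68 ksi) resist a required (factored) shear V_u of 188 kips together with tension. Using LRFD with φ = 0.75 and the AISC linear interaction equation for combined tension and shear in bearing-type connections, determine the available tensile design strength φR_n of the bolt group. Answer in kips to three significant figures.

454 kips

A_b = π·1.125²/4 = 0.994 in²; f_rv = 188 / (7 × 0.994) = 27.02 ksi.
F'_nt = 1.3 F_nt − (F_nt / φF_nv) f_rv = 1.3·113 − (113/(0.75·68))·27.02 = 87.03 ksi, capped at F_nt → F'_nt = 87.03 ksi.
R_n = F'_nt · A_b · n = 87.03 × 0.994 × 7 = 605.6 kips.
Design strength φR_n = 0.75 × 605.6 = 454 kips.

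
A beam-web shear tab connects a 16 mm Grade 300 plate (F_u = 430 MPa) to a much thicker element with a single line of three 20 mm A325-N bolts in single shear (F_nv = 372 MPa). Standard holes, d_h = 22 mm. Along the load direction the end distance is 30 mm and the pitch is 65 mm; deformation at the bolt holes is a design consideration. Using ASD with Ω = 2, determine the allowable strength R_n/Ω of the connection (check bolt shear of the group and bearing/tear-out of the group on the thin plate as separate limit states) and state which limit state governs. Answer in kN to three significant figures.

Bolt shear: A_b = π·20²/4 = 314.2 mm²; R_n = 372 × 314.2 × 3 × 1 / 1000 = 350.6 kN → 350.6 / 2 = 175 kN.
Bearing (1.2 l_c t F_u ≤ 2.4 d t F_u): upper limit = 2.4·20·16·430 / 1000 = 330.2 kN.
  Edge l_c = 30 − 22/2 = 19 → r_n = 156.9 kN; interior l_c = 65 − 22 = 43 → r_n = 330.2 kN.
  R_n,bearing = 1·156.9 + 2·330.2 = 817.3 kN → 817.3 / 2 = 409 kN.
Bolt shear governs: 175 kN.

175 kN (bolt shear governs)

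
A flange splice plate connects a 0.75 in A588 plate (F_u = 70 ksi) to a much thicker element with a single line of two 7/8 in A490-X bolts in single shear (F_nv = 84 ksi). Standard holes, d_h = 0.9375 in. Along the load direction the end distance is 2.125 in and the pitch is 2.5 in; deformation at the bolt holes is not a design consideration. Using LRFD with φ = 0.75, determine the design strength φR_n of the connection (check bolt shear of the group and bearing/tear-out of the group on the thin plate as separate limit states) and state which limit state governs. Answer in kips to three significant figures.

75.8 kips (bolt shear governs)

Bolt shear: A_b = π·0.875²/4 = 0.6013 in²; R_n = 84 × 0.6013 × 2 × 1 = 101 kips → 0.75 × 101 = 75.8 kips.
Bearing (1.5 l_c t F_u ≤ 3.0 d t F_u): upper limit = 3.0·0.875·0.75·70 = 137.8 kips.
  Edge l_c = 2.125 − 0.9375/2 = 1.656 → r_n = 130.4 kips; interior l_c = 2.5 − 0.9375 = 1.562 → r_n = 123 kips.
  R_n,bearing = 1·130.4 + 1·123 = 253.5 kips → 0.75 × 253.5 = 190 kips.
Bolt shear governs: 75.8 kips.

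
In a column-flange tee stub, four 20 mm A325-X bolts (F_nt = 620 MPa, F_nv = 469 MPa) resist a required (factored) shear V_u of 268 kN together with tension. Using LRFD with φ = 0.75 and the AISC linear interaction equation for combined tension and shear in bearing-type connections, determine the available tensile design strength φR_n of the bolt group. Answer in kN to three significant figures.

405 kN

A_b = π·20²/4 = 314.2 mm²; f_rv = 268 × 1000 / (4 × 314.2) = 213.3 MPa.
F'_nt = 1.3 F_nt − (F_nt / φF_nv) f_rv = 1.3·620 − (620/(0.75·469))·213.3 = 430.1 MPa, capped at F_nt → F'_nt = 430.1 MPa.
R_n = F'_nt · A_b · n = 430.1 × 314.2 × 4 / 1000 = 540.5 kN.
Design strength φR_n = 0.75 × 540.5 = 405 kN.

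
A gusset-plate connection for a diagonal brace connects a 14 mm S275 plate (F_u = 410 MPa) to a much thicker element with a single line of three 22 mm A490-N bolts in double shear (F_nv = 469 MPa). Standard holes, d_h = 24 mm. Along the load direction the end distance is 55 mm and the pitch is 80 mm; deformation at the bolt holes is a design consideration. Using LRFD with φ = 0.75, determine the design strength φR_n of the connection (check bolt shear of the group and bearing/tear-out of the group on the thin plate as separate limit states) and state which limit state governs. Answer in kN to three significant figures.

Bolt shear: A_b = π·22²/4 = 380.1 mm²; R_n = 469 × 380.1 × 3 × 2 / 1000 = 1070 kN → 0.75 × 1070 = 802 kN.
Bearing (1.2 l_c t F_u ≤ 2.4 d t F_u): upper limit = 2.4·22·14·410 / 1000 = 303.1 kN.
  Edge l_c = 55 − 24/2 = 43 → r_n = 296.2 kN; interior l_c = 80 − 24 = 56 → r_n = 303.1 kN.
  R_n,bearing = 1·296.2 + 2·303.1 = 902.3 kN → 0.75 × 902.3 = 677 kN.
Bearing governs: 677 kN.

677 kN (bearing governs)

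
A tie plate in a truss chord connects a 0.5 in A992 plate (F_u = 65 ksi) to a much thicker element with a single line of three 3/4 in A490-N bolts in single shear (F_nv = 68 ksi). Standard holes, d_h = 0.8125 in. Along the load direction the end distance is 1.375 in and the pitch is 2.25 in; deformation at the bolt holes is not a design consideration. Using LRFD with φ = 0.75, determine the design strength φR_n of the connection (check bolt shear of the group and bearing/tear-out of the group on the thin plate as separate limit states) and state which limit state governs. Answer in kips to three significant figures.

Bolt shear: A_b = π·0.75²/4 = 0.4418 in²; R_n = 68 × 0.4418 × 3 × 1 = 90.12 kips → 0.75 × 90.12 = 67.6 kips.
Bearing (1.5 l_c t F_u ≤ 3.0 d t F_u): upper limit = 3.0·0.75·0.5·65 = 73.12 kips.
  Edge l_c = 1.375 − 0.8125/2 = 0.9688 → r_n = 47.23 kips; interior l_c = 2.25 − 0.8125 = 1.438 → r_n = 70.08 kips.
  R_n,bearing = 1·47.23 + 2·70.08 = 187.4 kips → 0.75 × 187.4 = 141 kips.
Bolt shear governs: 67.6 kips.

67.6 kips (bolt shear governs)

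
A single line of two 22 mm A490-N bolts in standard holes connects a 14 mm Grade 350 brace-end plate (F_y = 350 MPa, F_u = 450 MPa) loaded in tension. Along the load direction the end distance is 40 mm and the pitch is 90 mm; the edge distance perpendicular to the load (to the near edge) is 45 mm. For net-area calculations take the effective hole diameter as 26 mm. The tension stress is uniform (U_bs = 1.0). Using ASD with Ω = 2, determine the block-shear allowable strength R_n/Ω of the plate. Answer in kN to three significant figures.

273 kN

Shear plane L_v = 40 + 1·90 = 130 mm; A_gv = 130 × 14 = 1820 mm².
A_nv = (130 − 1.5·26) × 14 = 1274 mm².
A_nt = (45 − 0.5·26) × 14 = 448 mm².
0.6 F_u A_nv = 344 kN; 0.6 F_y A_gv = 382.2 kN → shear rupture governs the shear term.
R_n = 344 + 1.0 × 450 × 448 / 1000 = 545.6 kN.
Allowable strength R_n/Ω = 545.6 / 2 = 273 kN.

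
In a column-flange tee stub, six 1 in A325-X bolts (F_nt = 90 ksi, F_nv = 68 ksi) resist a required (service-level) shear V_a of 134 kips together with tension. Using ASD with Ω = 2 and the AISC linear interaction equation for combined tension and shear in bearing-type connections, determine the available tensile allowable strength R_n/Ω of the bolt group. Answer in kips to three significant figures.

A_b = π·1²/4 = 0.7854 in²; f_rv = 134 / (6 × 0.7854) = 28.44 ksi.
F'_nt = 1.3 F_nt − (Ω F_nt / F_nv) f_rv = 1.3·90 − (2·90/68)·28.44 = 41.73 ksi, capped at F_nt → F'_nt = 41.73 ksi.
R_n = F'_nt · A_b · n = 41.73 × 0.7854 × 6 = 196.6 kips.
Allowable strength R_n/Ω = 196.6 / 2 = 98.3 kips.

98.3 kips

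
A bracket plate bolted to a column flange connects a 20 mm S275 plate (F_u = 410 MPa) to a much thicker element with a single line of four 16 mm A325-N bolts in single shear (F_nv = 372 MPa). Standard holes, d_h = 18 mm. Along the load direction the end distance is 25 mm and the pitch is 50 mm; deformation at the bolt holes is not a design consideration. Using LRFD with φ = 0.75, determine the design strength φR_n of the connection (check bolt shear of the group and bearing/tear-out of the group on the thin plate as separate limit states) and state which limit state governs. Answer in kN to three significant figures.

224 kN (bolt shear governs)

Bolt shear: A_b = π·16²/4 = 201.1 mm²; R_n = 372 × 201.1 × 4 × 1 / 1000 = 299.2 kN → 0.75 × 299.2 = 224 kN.
Bearing (1.5 l_c t F_u ≤ 3.0 d t F_u): upper limit = 3.0·16·20·410 / 1000 = 393.6 kN.
  Edge l_c = 25 − 18/2 = 16 → r_n = 196.8 kN; interior l_c = 50 − 18 = 32 → r_n = 393.6 kN.
  R_n,bearing = 1·196.8 + 3·393.6 = 1378 kN → 0.75 × 1378 = 1030 kN.
Bolt shear governs: 224 kN.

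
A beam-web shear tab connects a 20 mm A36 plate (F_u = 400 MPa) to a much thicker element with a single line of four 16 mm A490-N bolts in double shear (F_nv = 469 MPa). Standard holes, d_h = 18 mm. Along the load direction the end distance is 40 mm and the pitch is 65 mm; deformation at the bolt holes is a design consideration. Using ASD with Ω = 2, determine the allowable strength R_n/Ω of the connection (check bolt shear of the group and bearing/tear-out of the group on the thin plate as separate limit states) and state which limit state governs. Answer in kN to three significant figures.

Bolt shear: A_b = π·16²/4 = 201.1 mm²; R_n = 469 × 201.1 × 4 × 2 / 1000 = 754.4 kN → 754.4 / 2 = 377 kN.
Bearing (1.2 l_c t F_u ≤ 2.4 d t F_u): upper limit = 2.4·16·20·400 / 1000 = 307.2 kN.
  Edge l_c = 40 − 18/2 = 31 → r_n = 297.6 kN; interior l_c = 65 − 18 = 47 → r_n = 307.2 kN.
  R_n,bearing = 1·297.6 + 3·307.2 = 1219 kN → 1219 / 2 = 610 kN.
Bolt shear governs: 377 kN.

377 kN (bolt shear governs)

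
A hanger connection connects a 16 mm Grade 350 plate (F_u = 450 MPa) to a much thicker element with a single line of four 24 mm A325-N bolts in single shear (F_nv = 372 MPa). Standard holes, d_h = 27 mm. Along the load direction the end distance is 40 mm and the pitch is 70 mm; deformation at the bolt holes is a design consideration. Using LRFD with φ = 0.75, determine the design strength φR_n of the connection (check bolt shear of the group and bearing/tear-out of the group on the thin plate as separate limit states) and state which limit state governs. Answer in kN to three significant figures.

505 kN (bolt shear governs)

Bolt shear: A_b = π·24²/4 = 452.4 mm²; R_n = 372 × 452.4 × 4 × 1 / 1000 = 673.2 kN → 0.75 × 673.2 = 505 kN.
Bearing (1.2 l_c t F_u ≤ 2.4 d t F_u): upper limit = 2.4·24·16·450 / 1000 = 414.7 kN.
  Edge l_c = 40 − 27/2 = 26.5 → r_n = 229 kN; interior l_c = 70 − 27 = 43 → r_n = 371.5 kN.
  R_n,bearing = 1·229 + 3·371.5 = 1344 kN → 0.75 × 1344 = 1010 kN.
Bolt shear governs: 505 kN.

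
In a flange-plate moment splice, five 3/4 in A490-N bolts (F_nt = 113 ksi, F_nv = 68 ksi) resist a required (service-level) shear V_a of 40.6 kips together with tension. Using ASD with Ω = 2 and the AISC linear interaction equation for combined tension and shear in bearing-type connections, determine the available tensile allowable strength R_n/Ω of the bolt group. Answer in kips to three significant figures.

A_b = π·0.75²/4 = 0.4418 in²; f_rv = 40.6 / (5 × 0.4418) = 18.38 ksi.
F'_nt = 1.3 F_nt − (Ω F_nt / F_nv) f_rv = 1.3·113 − (2·113/68)·18.38 = 85.81 ksi, capped at F_nt → F'_nt = 85.81 ksi.
R_n = F'_nt · A_b · n = 85.81 × 0.4418 × 5 = 189.6 kips.
Allowable strength R_n/Ω = 189.6 / 2 = 94.8 kips.

94.8 kips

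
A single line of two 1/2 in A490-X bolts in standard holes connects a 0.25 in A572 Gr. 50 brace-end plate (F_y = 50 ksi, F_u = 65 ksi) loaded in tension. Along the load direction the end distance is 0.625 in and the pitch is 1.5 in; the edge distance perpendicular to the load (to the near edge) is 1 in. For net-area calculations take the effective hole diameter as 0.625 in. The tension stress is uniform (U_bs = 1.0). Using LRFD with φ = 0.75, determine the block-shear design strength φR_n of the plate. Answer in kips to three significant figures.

Shear plane L_v = 0.625 + 1·1.5 = 2.125 in; A_gv = 2.125 × 0.25 = 0.5312 in².
A_nv = (2.125 − 1.5·0.625) × 0.25 = 0.2969 in².
A_nt = (1 − 0.5·0.625) × 0.25 = 0.1719 in².
0.6 F_u A_nv = 11.58 kips; 0.6 F_y A_gv = 15.94 kips → shear rupture governs the shear term.
R_n = 11.58 + 1.0 × 65 × 0.1719 = 22.75 kips.
Design strength φR_n = 0.75 × 22.75 = 17.1 kips.

17.1 kips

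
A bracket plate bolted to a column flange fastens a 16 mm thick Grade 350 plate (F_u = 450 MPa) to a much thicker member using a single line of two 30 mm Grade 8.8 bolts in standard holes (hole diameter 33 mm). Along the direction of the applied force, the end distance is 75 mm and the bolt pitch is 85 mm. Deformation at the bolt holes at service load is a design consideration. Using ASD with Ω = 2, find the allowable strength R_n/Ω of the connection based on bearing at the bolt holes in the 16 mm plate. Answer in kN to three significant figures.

477 kN

Per bolt r_n = 1.2 l_c t F_u ≤ 2.4 d t F_u; upper limit = 2.4 × 30 × 16 × 450 / 1000 = 518.4 kN.
Edge bolt: l_c = 75 − 33/2 = 58.5 mm → 1.2 × 58.5 × 16 × 450 / 1000 = 505.4 → r_n = 505.4 kN.
Interior bolts: l_c = 85 − 33 = 52 mm → 1.2 × 52 × 16 × 450 / 1000 = 449.3 → r_n = 449.3 kN.
R_n = 1 × 505.4 + 1 × 449.3 = 954.7 kN.
Allowable strength R_n/Ω = 954.7 / 2 = 477 kN.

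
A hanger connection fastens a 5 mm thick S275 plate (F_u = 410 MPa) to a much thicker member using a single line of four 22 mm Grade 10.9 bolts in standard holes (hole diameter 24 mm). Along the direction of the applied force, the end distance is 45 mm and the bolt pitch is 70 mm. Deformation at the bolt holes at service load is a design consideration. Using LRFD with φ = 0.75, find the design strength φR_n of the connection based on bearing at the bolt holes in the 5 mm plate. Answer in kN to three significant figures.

304 kN

Per bolt r_n = 1.2 l_c t F_u ≤ 2.4 d t F_u; upper limit = 2.4 × 22 × 5 × 410 / 1000 = 108.2 kN.
Edge bolt: l_c = 45 − 24/2 = 33 mm → 1.2 × 33 × 5 × 410 / 1000 = 81.18 → r_n = 81.18 kN.
Interior bolts: l_c = 70 − 24 = 46 mm → 1.2 × 46 × 5 × 410 / 1000 = 113.2 → r_n = 108.2 kN.
R_n = 1 × 81.18 + 3 × 108.2 = 405.9 kN.
Design strength φR_n = 0.75 × 405.9 = 304 kN.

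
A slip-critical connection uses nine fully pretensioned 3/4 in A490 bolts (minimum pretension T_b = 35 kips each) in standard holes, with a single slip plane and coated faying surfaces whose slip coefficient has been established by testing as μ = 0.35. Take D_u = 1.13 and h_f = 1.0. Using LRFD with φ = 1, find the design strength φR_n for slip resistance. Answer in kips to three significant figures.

125 kips

R_n = μ · D_u · h_f · T_b · n_s · n_b = 0.35 × 1.13 × 1.0 × 35 × 1 × 9 = 124.6 kips.
Design strength φR_n = 1 × 124.6 = 125 kips.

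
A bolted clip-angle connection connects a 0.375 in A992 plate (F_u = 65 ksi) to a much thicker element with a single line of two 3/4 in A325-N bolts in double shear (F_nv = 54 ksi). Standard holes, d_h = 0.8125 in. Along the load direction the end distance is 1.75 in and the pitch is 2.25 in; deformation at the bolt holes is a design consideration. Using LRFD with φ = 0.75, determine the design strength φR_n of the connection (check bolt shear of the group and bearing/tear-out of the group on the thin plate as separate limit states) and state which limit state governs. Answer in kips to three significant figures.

61 kips (bearing governs)

Bolt shear: A_b = π·0.75²/4 = 0.4418 in²; R_n = 54 × 0.4418 × 2 × 2 = 95.43 kips → 0.75 × 95.43 = 71.6 kips.
Bearing (1.2 l_c t F_u ≤ 2.4 d t F_u): upper limit = 2.4·0.75·0.375·65 = 43.87 kips.
  Edge l_c = 1.75 − 0.8125/2 = 1.344 → r_n = 39.3 kips; interior l_c = 2.25 − 0.8125 = 1.438 → r_n = 42.05 kips.
  R_n,bearing = 1·39.3 + 1·42.05 = 81.35 kips → 0.75 × 81.35 = 61 kips.
Bearing governs: 61 kips.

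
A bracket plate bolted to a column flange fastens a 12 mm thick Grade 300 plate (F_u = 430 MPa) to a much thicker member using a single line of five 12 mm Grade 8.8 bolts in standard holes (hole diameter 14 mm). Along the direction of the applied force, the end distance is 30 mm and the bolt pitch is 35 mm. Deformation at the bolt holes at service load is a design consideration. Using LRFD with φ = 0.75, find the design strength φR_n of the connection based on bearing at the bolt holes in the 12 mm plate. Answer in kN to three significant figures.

497 kN

Per bolt r_n = 1.2 l_c t F_u ≤ 2.4 d t F_u; upper limit = 2.4 × 12 × 12 × 430 / 1000 = 148.6 kN.
Edge bolt: l_c = 30 − 14/2 = 23 mm → 1.2 × 23 × 12 × 430 / 1000 = 142.4 → r_n = 142.4 kN.
Interior bolts: l_c = 35 − 14 = 21 mm → 1.2 × 21 × 12 × 430 / 1000 = 130 → r_n = 130 kN.
R_n = 1 × 142.4 + 4 × 130 = 662.5 kN.
Design strength φR_n = 0.75 × 662.5 = 497 kN.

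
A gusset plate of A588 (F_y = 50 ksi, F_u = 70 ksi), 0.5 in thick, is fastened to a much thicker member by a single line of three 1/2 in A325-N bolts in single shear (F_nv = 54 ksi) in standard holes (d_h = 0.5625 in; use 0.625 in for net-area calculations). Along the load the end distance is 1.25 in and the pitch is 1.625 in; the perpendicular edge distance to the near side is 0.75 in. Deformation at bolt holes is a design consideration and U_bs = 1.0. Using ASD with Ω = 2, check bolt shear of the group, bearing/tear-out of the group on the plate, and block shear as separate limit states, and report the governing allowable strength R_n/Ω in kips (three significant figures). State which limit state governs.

Bolt shear: A_b = π·0.5²/4 = 0.1963 in²; R_n = 54 × 0.1963 × 3 × 1 = 31.81 kips → 31.81 / 2 = 15.9 kips.
Bearing: edge l_c = 0.9688, r_n = 40.69 kips; interior l_c = 1.062, r_n = 42 kips; R_n = 40.69 + 2·42 = 124.7 kips → 62.3 kips.
Block shear: A_gv = 2.25, A_nv = 1.469, A_nt = 0.2188 in²; R_n = min(0.6F_uA_nv, 0.6F_yA_gv) + U_bs·F_u·A_nt = 77 kips → 38.5 kips.
Bolt shear governs: 15.9 kips.

15.9 kips (bolt shear governs)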